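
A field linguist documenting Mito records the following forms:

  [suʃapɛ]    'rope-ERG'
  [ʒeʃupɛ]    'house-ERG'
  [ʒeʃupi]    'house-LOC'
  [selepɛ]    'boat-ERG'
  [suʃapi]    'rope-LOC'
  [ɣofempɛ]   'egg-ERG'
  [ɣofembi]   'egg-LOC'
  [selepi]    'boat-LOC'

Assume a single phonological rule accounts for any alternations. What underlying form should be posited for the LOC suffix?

The LOC suffix surfaces as [-bi] and [-pi], depending on the final segment of the stem.
The ERG suffix, which begins with [p], is invariant after every stem; so [p] is not altered by any rule here.
So the underlying form is /-bi/, and voiced stops become voiceless after a vowel.

/-bi/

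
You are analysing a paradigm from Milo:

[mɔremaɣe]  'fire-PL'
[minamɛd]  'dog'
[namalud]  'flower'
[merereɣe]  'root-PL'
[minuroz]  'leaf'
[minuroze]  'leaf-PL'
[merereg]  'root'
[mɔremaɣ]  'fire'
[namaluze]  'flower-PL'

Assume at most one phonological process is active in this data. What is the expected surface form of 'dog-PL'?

The stem for 'flower' ends in [z] in [namaluze] but [d] in [namalud].
But 'leaf' keeps [z] in both environments ([minuroze], [minuroz]), so there is no rule changing /z/ to [d] in isolation.
Therefore /d/ is basic and [z] is derived by intervocalic spirantization (voiced stops become fricatives between vowels).
The one attested form of 'dog', [minamɛd], shows underlying /minamɛd/. Applying the same rule between vowels gives [minamɛze].

[minamɛze]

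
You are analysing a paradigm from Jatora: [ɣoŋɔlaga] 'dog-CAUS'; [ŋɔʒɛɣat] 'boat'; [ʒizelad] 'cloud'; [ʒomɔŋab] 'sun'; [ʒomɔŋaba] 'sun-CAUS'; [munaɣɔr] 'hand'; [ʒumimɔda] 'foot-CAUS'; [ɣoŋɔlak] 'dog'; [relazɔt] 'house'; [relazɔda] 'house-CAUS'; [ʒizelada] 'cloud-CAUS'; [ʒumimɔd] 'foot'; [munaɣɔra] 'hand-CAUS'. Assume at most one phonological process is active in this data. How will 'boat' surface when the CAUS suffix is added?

In [relazɔda] and [relazɔt] the final segment of 'house' alternates: [d] ~ [t].
Compare 'foot', with invariant [d] in [ʒumimɔda] and [ʒumimɔd]: an analysis with underlying /d/ and a rule producing [t] in isolation would wrongly predict alternation here too.
The alternation reflects intervocalic voicing: voiceless stops become voiced between vowels. /t/ is underlying.
From [ŋɔʒɛɣat] the stem 'boat' is /ŋɔʒɛɣat/; between vowels this yields [ŋɔʒɛɣada].

[ŋɔʒɛɣada]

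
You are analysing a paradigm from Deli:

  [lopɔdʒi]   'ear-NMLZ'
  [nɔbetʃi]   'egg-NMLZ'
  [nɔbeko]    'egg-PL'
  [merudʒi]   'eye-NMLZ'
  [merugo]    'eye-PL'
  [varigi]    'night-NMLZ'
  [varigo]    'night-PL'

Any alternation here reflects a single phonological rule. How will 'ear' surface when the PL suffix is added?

The root 'eye' surfaces as [merudʒi] and [merugo], with a stem-final [dʒ] ~ [g] alternation.
The stem 'night' ([varigi], [varigo]) shows [g] unchanged in both environments, so [g] cannot be basic with [dʒ] derived before the NMLZ suffix.
The underlying segment must be /dʒ/; palato-alveolar /tʃ/ and /dʒ/ become [k] and [g] when no front vowel follows, yielding [g] there.
The one attested form of 'ear', [lopɔdʒi], shows underlying /lopɔdʒ/. Applying the same rule when no front vowel follows gives [lopɔgo].

[lopɔgo]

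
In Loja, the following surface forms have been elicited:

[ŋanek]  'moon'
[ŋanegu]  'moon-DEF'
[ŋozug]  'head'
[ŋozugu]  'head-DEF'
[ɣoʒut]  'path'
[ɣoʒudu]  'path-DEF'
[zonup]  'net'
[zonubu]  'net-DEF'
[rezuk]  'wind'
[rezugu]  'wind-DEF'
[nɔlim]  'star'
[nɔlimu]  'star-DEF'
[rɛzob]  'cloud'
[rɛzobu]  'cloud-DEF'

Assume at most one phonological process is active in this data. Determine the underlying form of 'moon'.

/ŋanek/

'moon' shows [k] ~ [g] at the end of the stem ([ŋanek] vs [ŋanegu]).
If /g/ were underlying and a rule turned it into [k] in isolation, 'head' would also alternate; but it has [g] in both [ŋozug] and [ŋozugu].
The underlying segment must be /k/; voiceless stops become voiced between vowels, yielding [g] there.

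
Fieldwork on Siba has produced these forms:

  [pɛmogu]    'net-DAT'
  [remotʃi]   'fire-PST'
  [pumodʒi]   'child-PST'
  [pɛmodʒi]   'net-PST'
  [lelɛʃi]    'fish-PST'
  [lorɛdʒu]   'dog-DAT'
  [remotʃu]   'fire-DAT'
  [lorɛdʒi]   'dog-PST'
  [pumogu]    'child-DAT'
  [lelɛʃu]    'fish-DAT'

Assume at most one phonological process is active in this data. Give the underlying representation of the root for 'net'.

The stem for 'net' ends in [g] in [pɛmogu] but [dʒ] in [pɛmodʒi].
The stem 'dog' ([lorɛdʒu], [lorɛdʒi]) shows [dʒ] unchanged in both environments, so [dʒ] cannot be basic with [g] derived before the DAT suffix.
The underlying segment must be /g/; /g/ becomes palato-alveolar [dʒ] before a front vowel, yielding [dʒ] there.
The underlying form of 'net' is therefore /pɛmog/.

/pɛmog/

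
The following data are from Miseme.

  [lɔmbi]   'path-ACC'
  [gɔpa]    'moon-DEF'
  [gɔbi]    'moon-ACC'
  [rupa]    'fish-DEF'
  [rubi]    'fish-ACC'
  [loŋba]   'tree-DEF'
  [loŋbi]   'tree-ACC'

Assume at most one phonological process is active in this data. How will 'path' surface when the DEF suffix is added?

The DEF suffix surfaces as [-ba] and [-pa], depending on the final segment of the stem.
By contrast the ACC suffix keeps its initial [b] throughout — that segment must be underlying.
The DEF suffix is therefore /-pa/ underlyingly, with post-nasal voicing: voiceless stops become voiced after a nasal.
After 'path', which ends in a nasal, the suffix surfaces as [-ba], giving [lɔmba].

[lɔmba]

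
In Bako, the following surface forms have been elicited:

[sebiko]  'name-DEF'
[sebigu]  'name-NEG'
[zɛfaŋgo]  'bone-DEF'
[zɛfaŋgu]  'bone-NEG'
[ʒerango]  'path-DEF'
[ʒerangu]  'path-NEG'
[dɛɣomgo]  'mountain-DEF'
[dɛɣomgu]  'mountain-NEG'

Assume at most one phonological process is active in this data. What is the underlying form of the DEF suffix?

/-ko/

The DEF morpheme has two allomorphs, [-go] and [-ko].
The NEG suffix, which begins with [g], is invariant after every stem; so [g] is not altered by any rule here.
So the underlying form is /-ko/, and voiceless stops become voiced after a nasal.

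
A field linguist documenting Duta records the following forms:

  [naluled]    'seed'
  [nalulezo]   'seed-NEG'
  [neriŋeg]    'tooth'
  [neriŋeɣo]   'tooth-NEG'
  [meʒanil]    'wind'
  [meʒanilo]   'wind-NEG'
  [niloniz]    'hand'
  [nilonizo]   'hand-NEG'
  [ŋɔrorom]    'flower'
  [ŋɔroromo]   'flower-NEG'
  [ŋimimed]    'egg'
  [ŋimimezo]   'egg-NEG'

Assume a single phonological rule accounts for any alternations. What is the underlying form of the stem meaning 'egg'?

'egg' shows [d] ~ [z] at the end of the stem ([ŋimimed] vs [ŋimimezo]).
If /z/ were underlying and a rule turned it into [d] in isolation, 'hand' would also alternate; but it has [z] in both [niloniz] and [nilonizo].
So /d/ is underlying, and a rule of intervocalic spirantization — voiced stops become fricatives between vowels — gives [z].
The underlying form of 'egg' is therefore /ŋimimed/.

/ŋimimed/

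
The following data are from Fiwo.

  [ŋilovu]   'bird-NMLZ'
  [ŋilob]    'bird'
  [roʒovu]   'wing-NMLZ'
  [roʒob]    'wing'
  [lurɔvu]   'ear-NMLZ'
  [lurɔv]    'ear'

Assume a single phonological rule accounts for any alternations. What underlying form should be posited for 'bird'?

/ŋilob/

'bird' shows [v] ~ [b] at the end of the stem ([ŋilovu] vs [ŋilob]).
Compare 'ear', with invariant [v] in [lurɔvu] and [lurɔv]: an analysis with underlying /v/ and a rule producing [b] in isolation would wrongly predict alternation here too.
Therefore /b/ is basic and [v] is derived by intervocalic spirantization (voiced stops become fricatives between vowels).
The underlying form of 'bird' is therefore /ŋilob/.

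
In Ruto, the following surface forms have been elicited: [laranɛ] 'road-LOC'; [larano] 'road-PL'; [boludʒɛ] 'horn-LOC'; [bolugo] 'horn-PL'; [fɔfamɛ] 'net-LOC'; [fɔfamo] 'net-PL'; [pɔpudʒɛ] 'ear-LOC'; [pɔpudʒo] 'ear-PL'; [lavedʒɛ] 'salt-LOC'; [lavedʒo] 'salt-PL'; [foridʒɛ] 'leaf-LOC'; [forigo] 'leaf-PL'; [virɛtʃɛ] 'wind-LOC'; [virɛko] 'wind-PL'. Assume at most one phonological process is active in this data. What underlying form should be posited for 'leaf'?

/forig/

The stem for 'leaf' ends in [dʒ] in [foridʒɛ] but [g] in [forigo].
Compare 'ear', with invariant [dʒ] in [pɔpudʒɛ] and [pɔpudʒo]: an analysis with underlying /dʒ/ and a rule producing [g] before the PL suffix would wrongly predict alternation here too.
Therefore /g/ is basic and [dʒ] is derived by palatalization before a front vowel (/k/ and /g/ become palato-alveolar [tʃ] and [dʒ] before a front vowel).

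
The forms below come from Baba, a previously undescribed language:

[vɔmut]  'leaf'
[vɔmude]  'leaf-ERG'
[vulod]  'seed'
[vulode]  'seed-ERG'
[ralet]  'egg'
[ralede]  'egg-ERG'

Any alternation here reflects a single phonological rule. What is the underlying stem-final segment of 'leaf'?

/t/

In [vɔmut] and [vɔmude] the final segment of 'leaf' alternates: [t] ~ [d].
If /d/ were underlying and a rule turned it into [t] in isolation, 'seed' would also alternate; but it has [d] in both [vulod] and [vulode].
The underlying segment must be /t/; voiceless stops become voiced between vowels, yielding [d] there.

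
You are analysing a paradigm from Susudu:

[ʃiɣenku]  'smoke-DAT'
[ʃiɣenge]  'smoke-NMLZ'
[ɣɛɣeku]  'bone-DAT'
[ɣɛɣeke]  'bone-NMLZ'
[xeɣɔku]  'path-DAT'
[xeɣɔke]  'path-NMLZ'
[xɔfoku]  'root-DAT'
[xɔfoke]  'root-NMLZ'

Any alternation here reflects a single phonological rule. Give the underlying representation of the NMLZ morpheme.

The NMLZ morpheme has two allomorphs, [-ge] and [-ke].
By contrast the DAT suffix keeps its initial [k] throughout — that segment must be underlying.
So the underlying form is /-ge/, and voiced stops become voiceless after a vowel.

/-ge/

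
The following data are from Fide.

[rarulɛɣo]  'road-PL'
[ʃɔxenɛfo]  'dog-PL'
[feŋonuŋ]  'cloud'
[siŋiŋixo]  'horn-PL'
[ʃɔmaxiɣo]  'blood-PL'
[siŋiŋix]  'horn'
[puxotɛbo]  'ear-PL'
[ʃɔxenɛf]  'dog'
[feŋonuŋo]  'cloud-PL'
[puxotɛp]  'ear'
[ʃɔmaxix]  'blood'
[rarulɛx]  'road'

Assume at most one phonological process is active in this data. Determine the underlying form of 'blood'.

/ʃɔmaxiɣ/

The stem for 'blood' ends in [x] in [ʃɔmaxix] but [ɣ] in [ʃɔmaxiɣo].
Compare 'horn', with invariant [x] in [siŋiŋix] and [siŋiŋixo]: an analysis with underlying /x/ and a rule producing [ɣ] before the PL suffix would wrongly predict alternation here too.
The underlying segment must be /ɣ/; voiced obstruents become voiceless word-finally, yielding [x] there.
So 'blood' = /ʃɔmaxiɣ/.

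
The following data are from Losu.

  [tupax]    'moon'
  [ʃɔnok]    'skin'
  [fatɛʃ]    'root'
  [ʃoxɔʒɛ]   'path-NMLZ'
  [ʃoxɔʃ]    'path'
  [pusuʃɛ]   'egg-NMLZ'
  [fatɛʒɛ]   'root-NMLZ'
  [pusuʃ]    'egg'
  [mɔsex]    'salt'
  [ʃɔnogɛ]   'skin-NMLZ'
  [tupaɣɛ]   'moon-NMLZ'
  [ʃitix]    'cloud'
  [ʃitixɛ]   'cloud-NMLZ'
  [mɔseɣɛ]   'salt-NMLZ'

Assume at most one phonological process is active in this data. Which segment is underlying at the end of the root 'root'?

/ʒ/

The root 'root' surfaces as [fatɛʒɛ] and [fatɛʃ], with a stem-final [ʒ] ~ [ʃ] alternation.
Compare 'egg', with invariant [ʃ] in [pusuʃɛ] and [pusuʃ]: an analysis with underlying /ʃ/ and a rule producing [ʒ] before the NMLZ suffix would wrongly predict alternation here too.
Therefore /ʒ/ is basic and [ʃ] is derived by word-final obstruent devoicing (voiced obstruents become voiceless word-finally).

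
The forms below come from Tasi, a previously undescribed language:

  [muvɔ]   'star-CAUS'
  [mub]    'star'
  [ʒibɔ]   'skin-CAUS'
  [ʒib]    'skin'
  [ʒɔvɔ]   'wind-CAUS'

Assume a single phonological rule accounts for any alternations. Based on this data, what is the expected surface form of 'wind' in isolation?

The stem for 'star' ends in [v] in [muvɔ] but [b] in [mub].
The stem 'skin' ([ʒibɔ], [ʒib]) shows [b] unchanged in both environments, so [b] cannot be basic with [v] derived before the CAUS suffix.
So /v/ is underlying, and a rule of word-final hardening — voiced fricatives become stops word-finally — gives [b].
From [ʒɔvɔ] the stem 'wind' is /ʒɔv/; word-finally this yields [ʒɔb].

[ʒɔb]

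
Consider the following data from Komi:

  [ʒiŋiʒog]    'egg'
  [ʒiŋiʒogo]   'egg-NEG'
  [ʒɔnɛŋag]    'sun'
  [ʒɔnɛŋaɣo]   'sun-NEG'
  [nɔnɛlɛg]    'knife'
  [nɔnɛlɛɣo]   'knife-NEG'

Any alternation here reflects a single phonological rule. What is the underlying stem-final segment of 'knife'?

/ɣ/

The stem for 'knife' ends in [g] in [nɔnɛlɛg] but [ɣ] in [nɔnɛlɛɣo].
The stem 'egg' ([ʒiŋiʒog], [ʒiŋiʒogo]) shows [g] unchanged in both environments, so [g] cannot be basic with [ɣ] derived before the NEG suffix.
So /ɣ/ is underlying, and a rule of word-final hardening — voiced fricatives become stops word-finally — gives [g].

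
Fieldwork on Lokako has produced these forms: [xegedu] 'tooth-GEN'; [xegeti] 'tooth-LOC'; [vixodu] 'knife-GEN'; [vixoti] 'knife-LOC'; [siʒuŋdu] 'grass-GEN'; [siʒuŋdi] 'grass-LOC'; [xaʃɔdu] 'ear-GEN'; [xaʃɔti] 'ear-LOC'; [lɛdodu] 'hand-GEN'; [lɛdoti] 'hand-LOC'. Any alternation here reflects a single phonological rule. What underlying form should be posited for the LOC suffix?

/-ti/

The LOC morpheme has two allomorphs, [-di] and [-ti].
By contrast the GEN suffix keeps its initial [d] throughout — that segment must be underlying.
So the underlying form is /-ti/, and voiceless stops become voiced after a nasal.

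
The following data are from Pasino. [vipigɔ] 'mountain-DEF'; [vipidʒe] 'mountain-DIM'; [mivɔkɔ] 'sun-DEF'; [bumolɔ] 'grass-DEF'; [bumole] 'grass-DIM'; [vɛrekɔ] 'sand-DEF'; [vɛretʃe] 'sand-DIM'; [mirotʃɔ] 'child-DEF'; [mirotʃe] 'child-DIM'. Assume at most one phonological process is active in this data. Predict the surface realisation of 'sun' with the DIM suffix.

[mivɔtʃe]

In [vɛrekɔ] and [vɛretʃe] the final segment of 'sand' alternates: [k] ~ [tʃ].
But 'child' keeps [tʃ] in both environments ([mirotʃɔ], [mirotʃe]), so there is no rule changing /tʃ/ to [k] before the DEF suffix.
So /k/ is underlying, and a rule of palatalization before a front vowel — /k/ and /g/ become palato-alveolar [tʃ] and [dʒ] before a front vowel — gives [tʃ].
The one attested form of 'sun', [mivɔkɔ], shows underlying /mivɔk/. Applying the same rule before a front vowel gives [mivɔtʃe].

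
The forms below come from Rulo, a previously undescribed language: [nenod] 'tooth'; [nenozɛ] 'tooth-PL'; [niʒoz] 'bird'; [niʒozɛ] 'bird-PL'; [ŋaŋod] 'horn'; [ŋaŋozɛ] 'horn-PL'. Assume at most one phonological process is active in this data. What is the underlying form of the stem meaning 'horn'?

'horn' shows [d] ~ [z] at the end of the stem ([ŋaŋod] vs [ŋaŋozɛ]).
The stem 'bird' ([niʒoz], [niʒozɛ]) shows [z] unchanged in both environments, so [z] cannot be basic with [d] derived in isolation.
So /d/ is underlying, and a rule of intervocalic spirantization — voiced stops become fricatives between vowels — gives [z].
Hence 'horn' is /ŋaŋod/ underlyingly.

/ŋaŋod/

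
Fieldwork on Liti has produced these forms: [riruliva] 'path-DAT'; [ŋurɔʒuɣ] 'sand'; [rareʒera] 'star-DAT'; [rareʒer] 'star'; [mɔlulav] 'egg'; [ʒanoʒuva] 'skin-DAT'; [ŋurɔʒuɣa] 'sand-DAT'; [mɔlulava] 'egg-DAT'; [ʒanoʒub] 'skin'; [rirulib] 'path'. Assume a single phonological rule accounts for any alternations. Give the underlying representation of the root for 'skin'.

The root 'skin' surfaces as [ʒanoʒuva] and [ʒanoʒub], with a stem-final [v] ~ [b] alternation.
If /v/ were underlying and a rule turned it into [b] in isolation, 'egg' would also alternate; but it has [v] in both [mɔlulava] and [mɔlulav].
The underlying segment must be /b/; voiced stops become fricatives between vowels, yielding [v] there.
Hence 'skin' is /ʒanoʒub/ underlyingly.

/ʒanoʒub/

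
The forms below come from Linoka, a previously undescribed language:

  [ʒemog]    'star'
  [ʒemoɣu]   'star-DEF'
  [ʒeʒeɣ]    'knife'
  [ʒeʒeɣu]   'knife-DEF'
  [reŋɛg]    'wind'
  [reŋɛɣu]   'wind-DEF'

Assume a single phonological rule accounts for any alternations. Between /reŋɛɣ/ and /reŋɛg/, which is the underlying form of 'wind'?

'wind' shows [g] ~ [ɣ] at the end of the stem ([reŋɛg] vs [reŋɛɣu]).
The stem 'knife' ([ʒeʒeɣ], [ʒeʒeɣu]) shows [ɣ] unchanged in both environments, so [ɣ] cannot be basic with [g] derived in isolation.
So /g/ is underlying, and a rule of intervocalic spirantization — voiced stops become fricatives between vowels — gives [ɣ].

/reŋɛg/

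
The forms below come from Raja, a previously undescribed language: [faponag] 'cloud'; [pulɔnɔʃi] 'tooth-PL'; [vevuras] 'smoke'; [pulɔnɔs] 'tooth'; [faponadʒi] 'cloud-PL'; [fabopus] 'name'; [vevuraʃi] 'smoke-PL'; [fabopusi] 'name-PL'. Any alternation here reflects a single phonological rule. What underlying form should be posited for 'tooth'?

'tooth' shows [s] ~ [ʃ] at the end of the stem ([pulɔnɔs] vs [pulɔnɔʃi]).
But 'name' keeps [s] in both environments ([fabopus], [fabopusi]), so there is no rule changing /s/ to [ʃ] before the PL suffix.
The underlying segment must be /ʃ/; palato-alveolar /dʒ/ and /ʃ/ become [g] and [s] when no front vowel follows, yielding [s] there.

/pulɔnɔʃ/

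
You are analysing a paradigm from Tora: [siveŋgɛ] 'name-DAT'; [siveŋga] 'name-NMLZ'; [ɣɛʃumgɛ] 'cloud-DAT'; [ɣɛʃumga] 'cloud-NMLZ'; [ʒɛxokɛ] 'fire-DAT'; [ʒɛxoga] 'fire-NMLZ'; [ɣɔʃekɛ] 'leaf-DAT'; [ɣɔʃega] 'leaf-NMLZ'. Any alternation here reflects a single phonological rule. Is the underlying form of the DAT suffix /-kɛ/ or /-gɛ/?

The DAT suffix surfaces as [-gɛ] and [-kɛ], depending on the final segment of the stem.
The NMLZ suffix, which begins with [g], is invariant after every stem; so [g] is not altered by any rule here.
The DAT suffix is therefore /-kɛ/ underlyingly, with post-nasal voicing: voiceless stops become voiced after a nasal.

/-kɛ/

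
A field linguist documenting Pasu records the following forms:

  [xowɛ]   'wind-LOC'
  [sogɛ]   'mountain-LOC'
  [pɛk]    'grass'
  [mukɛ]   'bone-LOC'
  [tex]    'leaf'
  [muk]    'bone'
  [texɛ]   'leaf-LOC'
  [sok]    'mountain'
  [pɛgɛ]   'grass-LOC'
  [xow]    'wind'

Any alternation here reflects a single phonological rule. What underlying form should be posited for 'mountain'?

The root 'mountain' surfaces as [sogɛ] and [sok], with a stem-final [g] ~ [k] alternation.
Compare 'bone', with invariant [k] in [mukɛ] and [muk]: an analysis with underlying /k/ and a rule producing [g] before the LOC suffix would wrongly predict alternation here too.
Therefore /g/ is basic and [k] is derived by word-final obstruent devoicing (voiced obstruents become voiceless word-finally).
The underlying form of 'mountain' is therefore /sog/.

/sog/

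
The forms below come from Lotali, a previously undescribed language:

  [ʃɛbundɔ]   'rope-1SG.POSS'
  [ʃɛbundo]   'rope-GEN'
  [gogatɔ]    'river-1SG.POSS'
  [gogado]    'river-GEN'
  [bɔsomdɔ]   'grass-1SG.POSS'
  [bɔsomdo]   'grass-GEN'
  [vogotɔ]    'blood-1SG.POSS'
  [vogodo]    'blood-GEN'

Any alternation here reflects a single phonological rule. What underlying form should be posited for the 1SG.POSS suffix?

The 1SG.POSS suffix surfaces as [-dɔ] and [-tɔ], depending on the final segment of the stem.
By contrast the GEN suffix keeps its initial [d] throughout — that segment must be underlying.
So the underlying form is /-tɔ/, and voiceless stops become voiced after a nasal.

/-tɔ/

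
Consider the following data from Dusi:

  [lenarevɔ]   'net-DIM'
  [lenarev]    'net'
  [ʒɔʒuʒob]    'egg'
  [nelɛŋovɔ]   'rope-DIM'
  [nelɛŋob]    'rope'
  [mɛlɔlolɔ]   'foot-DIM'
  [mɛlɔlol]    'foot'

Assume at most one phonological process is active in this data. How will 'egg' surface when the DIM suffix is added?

In [nelɛŋovɔ] and [nelɛŋob] the final segment of 'rope' alternates: [v] ~ [b].
Compare 'net', with invariant [v] in [lenarevɔ] and [lenarev]: an analysis with underlying /v/ and a rule producing [b] in isolation would wrongly predict alternation here too.
The alternation reflects intervocalic spirantization: voiced stops become fricatives between vowels. /b/ is underlying.
The one attested form of 'egg', [ʒɔʒuʒob], shows underlying /ʒɔʒuʒob/. Applying the same rule between vowels gives [ʒɔʒuʒovɔ].

[ʒɔʒuʒovɔ]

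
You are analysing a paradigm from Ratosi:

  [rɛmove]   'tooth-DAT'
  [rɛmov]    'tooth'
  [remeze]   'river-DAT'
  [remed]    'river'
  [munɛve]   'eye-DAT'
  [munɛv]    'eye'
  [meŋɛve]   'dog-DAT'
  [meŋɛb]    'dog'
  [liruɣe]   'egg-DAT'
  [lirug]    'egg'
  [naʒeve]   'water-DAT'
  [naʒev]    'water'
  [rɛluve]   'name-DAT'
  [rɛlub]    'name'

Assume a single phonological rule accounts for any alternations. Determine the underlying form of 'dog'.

/meŋɛb/

The root 'dog' surfaces as [meŋɛve] and [meŋɛb], with a stem-final [v] ~ [b] alternation.
But 'eye' keeps [v] in both environments ([munɛve], [munɛv]), so there is no rule changing /v/ to [b] in isolation.
Therefore /b/ is basic and [v] is derived by intervocalic spirantization (voiced stops become fricatives between vowels).
Hence 'dog' is /meŋɛb/ underlyingly.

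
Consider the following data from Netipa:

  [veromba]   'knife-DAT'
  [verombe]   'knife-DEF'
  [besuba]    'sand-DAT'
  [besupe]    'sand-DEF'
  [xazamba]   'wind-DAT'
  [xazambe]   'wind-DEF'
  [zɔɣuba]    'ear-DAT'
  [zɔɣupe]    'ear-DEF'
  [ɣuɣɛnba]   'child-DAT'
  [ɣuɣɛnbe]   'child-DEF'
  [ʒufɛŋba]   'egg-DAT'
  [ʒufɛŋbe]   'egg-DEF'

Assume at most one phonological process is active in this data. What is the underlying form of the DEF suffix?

The DEF morpheme has two allomorphs, [-be] and [-pe].
The DAT suffix, which begins with [b], is invariant after every stem; so [b] is not altered by any rule here.
So the underlying form is /-pe/, and voiceless stops become voiced after a nasal.

/-pe/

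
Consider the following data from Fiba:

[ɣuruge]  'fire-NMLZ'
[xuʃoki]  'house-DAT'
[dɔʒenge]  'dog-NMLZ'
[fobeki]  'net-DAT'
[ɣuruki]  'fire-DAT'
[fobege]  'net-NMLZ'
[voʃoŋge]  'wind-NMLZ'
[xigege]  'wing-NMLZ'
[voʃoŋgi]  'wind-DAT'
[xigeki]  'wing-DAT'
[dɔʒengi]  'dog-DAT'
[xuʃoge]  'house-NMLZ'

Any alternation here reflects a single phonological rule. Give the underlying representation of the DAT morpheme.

/-ki/

The DAT morpheme has two allomorphs, [-gi] and [-ki].
The NMLZ suffix, which begins with [g], is invariant after every stem; so [g] is not altered by any rule here.
So the underlying form is /-ki/, and voiceless stops become voiced after a nasal.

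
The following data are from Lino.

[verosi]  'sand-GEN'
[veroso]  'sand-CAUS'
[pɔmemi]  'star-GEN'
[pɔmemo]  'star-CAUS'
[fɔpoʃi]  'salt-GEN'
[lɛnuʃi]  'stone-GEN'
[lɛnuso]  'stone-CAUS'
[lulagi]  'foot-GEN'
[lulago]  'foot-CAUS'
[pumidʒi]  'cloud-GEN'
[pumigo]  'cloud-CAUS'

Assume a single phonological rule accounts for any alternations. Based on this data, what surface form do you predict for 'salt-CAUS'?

[fɔposo]

The root 'stone' surfaces as [lɛnuʃi] and [lɛnuso], with a stem-final [ʃ] ~ [s] alternation.
If /s/ were underlying and a rule turned it into [ʃ] before the GEN suffix, 'sand' would also alternate; but it has [s] in both [verosi] and [veroso].
The alternation reflects depalatalization: palato-alveolar /dʒ/ and /ʃ/ become [g] and [s] when no front vowel follows. /ʃ/ is underlying.
From [fɔpoʃi] the stem 'salt' is /fɔpoʃ/; when no front vowel follows this yields [fɔposo].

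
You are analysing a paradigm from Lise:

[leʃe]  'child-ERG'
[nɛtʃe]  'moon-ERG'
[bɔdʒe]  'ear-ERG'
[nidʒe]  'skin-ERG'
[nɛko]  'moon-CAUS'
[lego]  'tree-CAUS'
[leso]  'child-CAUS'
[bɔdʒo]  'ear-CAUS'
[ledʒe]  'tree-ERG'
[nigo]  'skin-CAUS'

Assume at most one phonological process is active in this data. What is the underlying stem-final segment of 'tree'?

The stem for 'tree' ends in [dʒ] in [ledʒe] but [g] in [lego].
If /dʒ/ were underlying and a rule turned it into [g] before the CAUS suffix, 'ear' would also alternate; but it has [dʒ] in both [bɔdʒe] and [bɔdʒo].
The alternation reflects palatalization before a front vowel: /k/, /g/ and /s/ become palato-alveolar [tʃ], [dʒ] and [ʃ] before a front vowel. /g/ is underlying.

/g/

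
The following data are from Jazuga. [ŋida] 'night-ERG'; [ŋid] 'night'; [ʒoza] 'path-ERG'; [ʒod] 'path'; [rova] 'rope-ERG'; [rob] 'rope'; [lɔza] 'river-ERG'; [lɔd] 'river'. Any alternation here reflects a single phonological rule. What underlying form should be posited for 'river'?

/lɔz/

The stem for 'river' ends in [z] in [lɔza] but [d] in [lɔd].
Compare 'night', with invariant [d] in [ŋida] and [ŋid]: an analysis with underlying /d/ and a rule producing [z] before the ERG suffix would wrongly predict alternation here too.
The alternation reflects word-final hardening: voiced fricatives become stops word-finally. /z/ is underlying.
So 'river' = /lɔz/.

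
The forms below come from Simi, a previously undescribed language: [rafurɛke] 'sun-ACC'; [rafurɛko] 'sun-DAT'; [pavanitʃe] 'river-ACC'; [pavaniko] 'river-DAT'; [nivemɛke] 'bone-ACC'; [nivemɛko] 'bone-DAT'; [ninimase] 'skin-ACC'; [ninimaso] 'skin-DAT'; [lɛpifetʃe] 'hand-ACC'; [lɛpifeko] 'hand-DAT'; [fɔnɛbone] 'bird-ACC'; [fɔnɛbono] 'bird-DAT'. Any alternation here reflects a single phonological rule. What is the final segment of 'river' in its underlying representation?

/tʃ/

In [pavanitʃe] and [pavaniko] the final segment of 'river' alternates: [tʃ] ~ [k].
But 'sun' keeps [k] in both environments ([rafurɛke], [rafurɛko]), so there is no rule changing /k/ to [tʃ] before the ACC suffix.
So /tʃ/ is underlying, and a rule of depalatalization — palato-alveolar /tʃ/ becomes [k] when no front vowel follows — gives [k].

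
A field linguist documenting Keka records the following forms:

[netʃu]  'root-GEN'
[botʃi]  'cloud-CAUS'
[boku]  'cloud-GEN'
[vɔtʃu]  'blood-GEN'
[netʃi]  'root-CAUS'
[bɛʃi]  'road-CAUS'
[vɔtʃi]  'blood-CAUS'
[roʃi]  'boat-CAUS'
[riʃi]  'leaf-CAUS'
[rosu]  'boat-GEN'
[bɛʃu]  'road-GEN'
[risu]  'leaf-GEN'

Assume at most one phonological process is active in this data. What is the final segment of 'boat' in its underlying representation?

/s/

The root 'boat' surfaces as [roʃi] and [rosu], with a stem-final [ʃ] ~ [s] alternation.
If /ʃ/ were underlying and a rule turned it into [s] before the GEN suffix, 'road' would also alternate; but it has [ʃ] in both [bɛʃi] and [bɛʃu].
The underlying segment must be /s/; /k/ and /s/ become palato-alveolar [tʃ] and [ʃ] before a front vowel, yielding [ʃ] there.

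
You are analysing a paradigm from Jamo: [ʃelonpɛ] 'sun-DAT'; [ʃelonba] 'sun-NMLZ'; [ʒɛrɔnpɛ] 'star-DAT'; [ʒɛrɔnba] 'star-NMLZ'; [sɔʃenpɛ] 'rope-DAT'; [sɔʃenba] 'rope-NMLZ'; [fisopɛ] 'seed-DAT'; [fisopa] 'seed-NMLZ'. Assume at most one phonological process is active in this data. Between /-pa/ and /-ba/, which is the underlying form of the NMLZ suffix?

The NMLZ suffix surfaces as [-ba] and [-pa], depending on the final segment of the stem.
The DAT suffix, which begins with [p], is invariant after every stem; so [p] is not altered by any rule here.
So the underlying form is /-ba/, and voiced stops become voiceless after a vowel.

/-ba/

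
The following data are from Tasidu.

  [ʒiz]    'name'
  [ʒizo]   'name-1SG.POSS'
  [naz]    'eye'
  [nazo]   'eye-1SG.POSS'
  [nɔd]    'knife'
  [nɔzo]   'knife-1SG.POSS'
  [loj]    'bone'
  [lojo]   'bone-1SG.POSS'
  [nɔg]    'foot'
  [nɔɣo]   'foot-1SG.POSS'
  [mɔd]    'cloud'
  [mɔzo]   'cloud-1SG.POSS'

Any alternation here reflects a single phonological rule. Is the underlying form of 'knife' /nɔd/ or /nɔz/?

/nɔd/

The root 'knife' surfaces as [nɔd] and [nɔzo], with a stem-final [d] ~ [z] alternation.
If /z/ were underlying and a rule turned it into [d] in isolation, 'eye' would also alternate; but it has [z] in both [naz] and [nazo].
Therefore /d/ is basic and [z] is derived by intervocalic spirantization (voiced stops become fricatives between vowels).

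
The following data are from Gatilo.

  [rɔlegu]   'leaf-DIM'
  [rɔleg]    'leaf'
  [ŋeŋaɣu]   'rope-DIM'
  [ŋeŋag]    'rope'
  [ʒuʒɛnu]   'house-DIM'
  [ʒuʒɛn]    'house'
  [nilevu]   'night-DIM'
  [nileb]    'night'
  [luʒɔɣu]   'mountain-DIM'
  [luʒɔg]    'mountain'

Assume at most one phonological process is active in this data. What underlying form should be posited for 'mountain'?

/luʒɔɣ/

In [luʒɔɣu] and [luʒɔg] the final segment of 'mountain' alternates: [ɣ] ~ [g].
Compare 'leaf', with invariant [g] in [rɔlegu] and [rɔleg]: an analysis with underlying /g/ and a rule producing [ɣ] before the DIM suffix would wrongly predict alternation here too.
The underlying segment must be /ɣ/; voiced fricatives become stops word-finally, yielding [g] there.
So 'mountain' = /luʒɔɣ/.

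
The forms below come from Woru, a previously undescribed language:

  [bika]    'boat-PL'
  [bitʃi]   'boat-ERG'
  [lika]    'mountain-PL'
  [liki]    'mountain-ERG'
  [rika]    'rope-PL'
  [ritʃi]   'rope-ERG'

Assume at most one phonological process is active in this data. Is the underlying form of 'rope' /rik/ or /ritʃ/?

/ritʃ/

The stem for 'rope' ends in [k] in [rika] but [tʃ] in [ritʃi].
The stem 'mountain' ([lika], [liki]) shows [k] unchanged in both environments, so [k] cannot be basic with [tʃ] derived before the ERG suffix.
Therefore /tʃ/ is basic and [k] is derived by depalatalization (palato-alveolar /tʃ/ becomes [k] when no front vowel follows).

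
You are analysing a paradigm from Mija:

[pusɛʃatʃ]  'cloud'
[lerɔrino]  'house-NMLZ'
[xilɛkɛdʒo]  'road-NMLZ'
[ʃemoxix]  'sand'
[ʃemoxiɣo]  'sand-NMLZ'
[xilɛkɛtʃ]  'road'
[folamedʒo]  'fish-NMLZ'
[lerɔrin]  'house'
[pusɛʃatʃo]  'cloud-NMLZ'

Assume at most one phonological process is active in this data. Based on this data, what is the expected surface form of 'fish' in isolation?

[folametʃ]

In [xilɛkɛdʒo] and [xilɛkɛtʃ] the final segment of 'road' alternates: [dʒ] ~ [tʃ].
The stem 'cloud' ([pusɛʃatʃo], [pusɛʃatʃ]) shows [tʃ] unchanged in both environments, so [tʃ] cannot be basic with [dʒ] derived before the NMLZ suffix.
Therefore /dʒ/ is basic and [tʃ] is derived by word-final obstruent devoicing (voiced obstruents become voiceless word-finally).
The one attested form of 'fish', [folamedʒo], shows underlying /folamedʒ/. Applying the same rule word-finally gives [folametʃ].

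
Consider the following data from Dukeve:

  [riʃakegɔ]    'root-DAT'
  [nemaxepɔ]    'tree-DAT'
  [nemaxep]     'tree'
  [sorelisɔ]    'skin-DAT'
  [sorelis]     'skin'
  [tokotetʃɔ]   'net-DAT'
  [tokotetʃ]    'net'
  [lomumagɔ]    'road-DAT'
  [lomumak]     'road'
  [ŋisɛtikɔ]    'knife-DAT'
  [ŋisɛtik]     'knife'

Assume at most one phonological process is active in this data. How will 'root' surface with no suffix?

'road' shows [g] ~ [k] at the end of the stem ([lomumagɔ] vs [lomumak]).
If /k/ were underlying and a rule turned it into [g] before the DAT suffix, 'knife' would also alternate; but it has [k] in both [ŋisɛtikɔ] and [ŋisɛtik].
The alternation reflects word-final obstruent devoicing: voiced obstruents become voiceless word-finally. /g/ is underlying.
The one attested form of 'root', [riʃakegɔ], shows underlying /riʃakeg/. Applying the same rule word-finally gives [riʃakek].

[riʃakek]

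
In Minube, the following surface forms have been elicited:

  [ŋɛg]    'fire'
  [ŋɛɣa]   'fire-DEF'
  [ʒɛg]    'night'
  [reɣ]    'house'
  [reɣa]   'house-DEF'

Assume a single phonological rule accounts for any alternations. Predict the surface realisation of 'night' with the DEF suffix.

'fire' shows [g] ~ [ɣ] at the end of the stem ([ŋɛg] vs [ŋɛɣa]).
But 'house' keeps [ɣ] in both environments ([reɣ], [reɣa]), so there is no rule changing /ɣ/ to [g] in isolation.
So /g/ is underlying, and a rule of intervocalic spirantization — voiced stops become fricatives between vowels — gives [ɣ].
From [ʒɛg] the stem 'night' is /ʒɛg/; between vowels this yields [ʒɛɣa].

[ʒɛɣa]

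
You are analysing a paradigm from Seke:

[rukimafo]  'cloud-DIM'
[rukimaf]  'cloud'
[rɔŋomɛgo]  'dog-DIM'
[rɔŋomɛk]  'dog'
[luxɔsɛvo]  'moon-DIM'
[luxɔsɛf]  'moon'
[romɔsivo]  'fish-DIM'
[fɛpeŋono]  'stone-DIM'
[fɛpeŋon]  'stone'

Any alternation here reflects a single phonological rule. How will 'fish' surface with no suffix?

'moon' shows [v] ~ [f] at the end of the stem ([luxɔsɛvo] vs [luxɔsɛf]).
Compare 'cloud', with invariant [f] in [rukimafo] and [rukimaf]: an analysis with underlying /f/ and a rule producing [v] before the DIM suffix would wrongly predict alternation here too.
The alternation reflects word-final obstruent devoicing: voiced obstruents become voiceless word-finally. /v/ is underlying.
From [romɔsivo] the stem 'fish' is /romɔsiv/; word-finally this yields [romɔsif].

[romɔsif]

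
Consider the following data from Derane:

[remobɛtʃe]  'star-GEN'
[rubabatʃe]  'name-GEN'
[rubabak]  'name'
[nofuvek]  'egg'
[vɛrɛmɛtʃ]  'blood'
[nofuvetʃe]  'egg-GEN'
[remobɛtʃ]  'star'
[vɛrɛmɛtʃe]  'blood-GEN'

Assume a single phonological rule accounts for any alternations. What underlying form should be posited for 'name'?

The stem for 'name' ends in [tʃ] in [rubabatʃe] but [k] in [rubabak].
The stem 'star' ([remobɛtʃe], [remobɛtʃ]) shows [tʃ] unchanged in both environments, so [tʃ] cannot be basic with [k] derived in isolation.
The underlying segment must be /k/; /k/ becomes palato-alveolar [tʃ] before a front vowel, yielding [tʃ] there.

/rubabak/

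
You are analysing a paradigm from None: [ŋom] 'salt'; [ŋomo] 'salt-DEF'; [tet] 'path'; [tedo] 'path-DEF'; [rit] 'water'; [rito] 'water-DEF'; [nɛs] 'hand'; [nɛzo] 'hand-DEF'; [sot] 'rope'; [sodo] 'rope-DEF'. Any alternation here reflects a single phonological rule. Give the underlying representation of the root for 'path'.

The stem for 'path' ends in [t] in [tet] but [d] in [tedo].
Compare 'water', with invariant [t] in [rit] and [rito]: an analysis with underlying /t/ and a rule producing [d] before the DEF suffix would wrongly predict alternation here too.
So /d/ is underlying, and a rule of word-final obstruent devoicing — voiced obstruents become voiceless word-finally — gives [t].

/ted/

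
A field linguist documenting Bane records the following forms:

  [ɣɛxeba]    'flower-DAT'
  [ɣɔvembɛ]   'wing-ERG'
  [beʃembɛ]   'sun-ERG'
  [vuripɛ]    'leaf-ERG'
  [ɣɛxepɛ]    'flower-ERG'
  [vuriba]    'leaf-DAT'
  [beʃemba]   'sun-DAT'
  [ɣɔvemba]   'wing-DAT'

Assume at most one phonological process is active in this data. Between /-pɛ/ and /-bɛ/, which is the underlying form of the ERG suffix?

/-pɛ/

The ERG morpheme has two allomorphs, [-bɛ] and [-pɛ].
By contrast the DAT suffix keeps its initial [b] throughout — that segment must be underlying.
The ERG suffix is therefore /-pɛ/ underlyingly, with post-nasal voicing: voiceless stops become voiced after a nasal.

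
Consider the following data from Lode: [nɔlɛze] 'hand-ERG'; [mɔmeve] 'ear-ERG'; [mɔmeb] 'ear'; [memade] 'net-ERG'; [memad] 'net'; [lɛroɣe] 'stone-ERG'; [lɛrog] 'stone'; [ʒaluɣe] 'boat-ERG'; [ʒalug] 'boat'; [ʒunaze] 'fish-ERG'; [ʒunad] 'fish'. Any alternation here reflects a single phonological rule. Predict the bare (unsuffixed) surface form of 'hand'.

[nɔlɛd]

The root 'fish' surfaces as [ʒunaze] and [ʒunad], with a stem-final [z] ~ [d] alternation.
Compare 'net', with invariant [d] in [memade] and [memad]: an analysis with underlying /d/ and a rule producing [z] before the ERG suffix would wrongly predict alternation here too.
The underlying segment must be /z/; voiced fricatives become stops word-finally, yielding [d] there.
The one attested form of 'hand', [nɔlɛze], shows underlying /nɔlɛz/. Applying the same rule word-finally gives [nɔlɛd].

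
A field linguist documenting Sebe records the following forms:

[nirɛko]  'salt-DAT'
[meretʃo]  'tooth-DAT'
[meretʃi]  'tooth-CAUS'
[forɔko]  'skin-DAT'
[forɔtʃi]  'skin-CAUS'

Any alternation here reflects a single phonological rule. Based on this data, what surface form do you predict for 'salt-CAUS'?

[nirɛtʃi]

'skin' shows [k] ~ [tʃ] at the end of the stem ([forɔko] vs [forɔtʃi]).
Compare 'tooth', with invariant [tʃ] in [meretʃo] and [meretʃi]: an analysis with underlying /tʃ/ and a rule producing [k] before the DAT suffix would wrongly predict alternation here too.
The underlying segment must be /k/; /k/ becomes palato-alveolar [tʃ] before a front vowel, yielding [tʃ] there.
From [nirɛko] the stem 'salt' is /nirɛk/; before a front vowel this yields [nirɛtʃi].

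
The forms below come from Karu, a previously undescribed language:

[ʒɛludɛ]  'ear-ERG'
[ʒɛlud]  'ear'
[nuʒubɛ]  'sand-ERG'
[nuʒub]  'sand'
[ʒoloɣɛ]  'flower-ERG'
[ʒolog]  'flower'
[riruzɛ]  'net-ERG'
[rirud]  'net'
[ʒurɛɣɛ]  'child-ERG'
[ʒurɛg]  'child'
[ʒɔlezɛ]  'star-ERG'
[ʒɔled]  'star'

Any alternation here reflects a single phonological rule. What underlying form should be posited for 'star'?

In [ʒɔlezɛ] and [ʒɔled] the final segment of 'star' alternates: [z] ~ [d].
Compare 'ear', with invariant [d] in [ʒɛludɛ] and [ʒɛlud]: an analysis with underlying /d/ and a rule producing [z] before the ERG suffix would wrongly predict alternation here too.
The underlying segment must be /z/; voiced fricatives become stops word-finally, yielding [d] there.

/ʒɔlez/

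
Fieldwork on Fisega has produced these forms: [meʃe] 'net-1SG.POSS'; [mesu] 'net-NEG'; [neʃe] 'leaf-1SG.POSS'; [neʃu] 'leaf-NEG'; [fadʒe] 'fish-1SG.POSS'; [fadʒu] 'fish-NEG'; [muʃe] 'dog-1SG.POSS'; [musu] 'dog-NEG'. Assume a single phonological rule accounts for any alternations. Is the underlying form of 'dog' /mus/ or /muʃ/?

/mus/

'dog' shows [ʃ] ~ [s] at the end of the stem ([muʃe] vs [musu]).
If /ʃ/ were underlying and a rule turned it into [s] before the NEG suffix, 'leaf' would also alternate; but it has [ʃ] in both [neʃe] and [neʃu].
So /s/ is underlying, and a rule of palatalization before a front vowel — /s/ becomes palato-alveolar [ʃ] before a front vowel — gives [ʃ].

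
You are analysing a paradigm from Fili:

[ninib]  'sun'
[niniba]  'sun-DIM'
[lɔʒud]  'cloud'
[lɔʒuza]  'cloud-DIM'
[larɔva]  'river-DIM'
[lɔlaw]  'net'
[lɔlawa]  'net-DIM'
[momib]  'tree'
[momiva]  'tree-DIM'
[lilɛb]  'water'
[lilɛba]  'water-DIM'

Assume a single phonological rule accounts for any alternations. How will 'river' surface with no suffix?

The root 'tree' surfaces as [momib] and [momiva], with a stem-final [b] ~ [v] alternation.
But 'water' keeps [b] in both environments ([lilɛb], [lilɛba]), so there is no rule changing /b/ to [v] before the DIM suffix.
The underlying segment must be /v/; voiced fricatives become stops word-finally, yielding [b] there.
From [larɔva] the stem 'river' is /larɔv/; word-finally this yields [larɔb].

[larɔb]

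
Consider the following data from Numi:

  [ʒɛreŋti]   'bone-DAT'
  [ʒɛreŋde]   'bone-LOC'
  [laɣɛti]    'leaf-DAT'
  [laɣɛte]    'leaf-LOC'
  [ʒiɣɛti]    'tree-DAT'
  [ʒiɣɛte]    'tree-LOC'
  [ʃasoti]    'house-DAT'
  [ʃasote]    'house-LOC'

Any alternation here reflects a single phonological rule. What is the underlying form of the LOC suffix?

The LOC morpheme has two allomorphs, [-de] and [-te].
The DAT suffix, which begins with [t], is invariant after every stem; so [t] is not altered by any rule here.
The LOC suffix is therefore /-de/ underlyingly, with post-vocalic devoicing: voiced stops become voiceless after a vowel.

/-de/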